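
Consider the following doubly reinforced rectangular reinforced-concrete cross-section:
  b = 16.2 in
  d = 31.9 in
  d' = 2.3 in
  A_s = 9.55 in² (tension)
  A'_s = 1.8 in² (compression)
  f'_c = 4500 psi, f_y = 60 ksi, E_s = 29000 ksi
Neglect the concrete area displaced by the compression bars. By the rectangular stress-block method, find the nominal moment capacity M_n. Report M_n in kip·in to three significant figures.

M_n ≈ 16300 kip·in

Assume both steels yield.
a = (A_s − A'_s) f_y/(0.85 f'_c b) = (9.55 − 1.8) × 60/(0.85 × 4.5 × 16.2) = 7.504 in.
c = a/β₁ = 7.504/0.825 = 9.096 in; ε'_s = 0.003(c − d')/c = 0.0022 ≥ ε_y = 0.0021, so the compression steel yields.
M_n = (A_s − A'_s) f_y (d − a/2) + A'_s f_y (d − d') = 465 × (31.9 − 3.752) + 108 × (31.9 − 2.3) = 13088.8 + 3196.8 = 16285.6 kip·in.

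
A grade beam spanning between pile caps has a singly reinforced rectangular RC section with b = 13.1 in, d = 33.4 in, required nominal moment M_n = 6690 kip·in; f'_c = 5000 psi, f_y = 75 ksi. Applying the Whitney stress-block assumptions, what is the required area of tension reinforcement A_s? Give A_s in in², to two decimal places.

A_s ≈ 2.83 in²

From M_n = 0.85 f'_c a b (d − a/2):
a = d − √(d² − 2M_n/(0.85 f'_c b)) = 33.4 − √(33.4² − 2 × 6690/(0.85 × 5 × 13.1)) = 3.816 in.
A_s = 0.85 f'_c a b / f_y = 0.85 × 5 × 3.816 × 13.1 / 75 = 2.833 in².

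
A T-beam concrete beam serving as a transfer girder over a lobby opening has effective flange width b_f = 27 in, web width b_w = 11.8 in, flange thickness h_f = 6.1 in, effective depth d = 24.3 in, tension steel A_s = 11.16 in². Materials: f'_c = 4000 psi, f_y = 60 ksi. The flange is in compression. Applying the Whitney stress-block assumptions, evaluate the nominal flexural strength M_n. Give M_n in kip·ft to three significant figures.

M_n ≈ 1150 kip·ft

Tension: T = A_s f_y = 11.16 × 60 = 669.6 kips.
Try a within the flange: a = T/(0.85 f'_c b_f) = 669.6/(0.85 × 4 × 27) = 7.294 in.
a = 7.294 > h_f = 6.1 in: the block extends into the web. Split into flange-overhang and web parts.
C_f = 0.85 f'_c (b_f − b_w) h_f = 0.85 × 4 × (27 − 11.8) × 6.1 = 315.2 kips.
Remaining web compression depth: a_w = (T − C_f)/(0.85 f'_c b_w) = (669.6 − 315.2)/(0.85 × 4 × 11.8) = 8.833 in.
M_n = C_f(d − h_f/2) + (T − C_f)(d − a_w/2) = 315.2 × (24.3 − 3.05) + 354.4 × (24.3 − 4.4165) = 6698.0 + 7046.7 = 13744.7 kip·in.
M_n = 13744.7/12 = 1145.39 kip·ft.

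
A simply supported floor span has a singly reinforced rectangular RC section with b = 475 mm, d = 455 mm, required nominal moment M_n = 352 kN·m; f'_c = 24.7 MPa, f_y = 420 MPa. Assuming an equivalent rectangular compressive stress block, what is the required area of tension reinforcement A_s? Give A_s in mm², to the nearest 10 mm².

A_s ≈ 2030 mm²

With M_n = 0.85 f'_c a b (d − a/2), solve the quadratic for a:
a = d − √(d² − 2M_n/(0.85 f'_c b)) = 455 − √(455² − 2 × 352×10⁶/(0.85 × 24.7 × 475)) = 85.63 mm.
A_s = 0.85 f'_c a b / f_y = 0.85 × 24.7 × 85.63 × 475 / 420 = 2033.2 mm².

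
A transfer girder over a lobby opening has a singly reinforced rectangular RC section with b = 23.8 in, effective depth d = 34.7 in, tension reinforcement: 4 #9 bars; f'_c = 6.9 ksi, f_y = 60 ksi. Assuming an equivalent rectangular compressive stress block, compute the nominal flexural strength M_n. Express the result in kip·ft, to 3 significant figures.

M_n ≈ 677 kip·ft

A_s = 4 × 1 = 4 in².
T = A_s f_y = 4 × 60 = 240 kips.
a = T/(0.85 f'_c b) = 240/(0.85 × 6.9 × 23.8) = 1.719 in.
M_n = T(d − a/2) = 240 × (34.7 − 0.8595) = 8121.7 kip·in = 8121.7/12 = 676.81 kip·ft.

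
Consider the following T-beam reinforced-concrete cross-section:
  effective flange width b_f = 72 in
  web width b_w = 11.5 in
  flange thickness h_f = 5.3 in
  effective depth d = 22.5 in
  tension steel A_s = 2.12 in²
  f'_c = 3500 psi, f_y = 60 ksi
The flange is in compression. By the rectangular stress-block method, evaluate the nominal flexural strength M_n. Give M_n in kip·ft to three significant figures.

Tension: T = A_s f_y = 2.12 × 60 = 127.2 kips.
Try a within the flange: a = T/(0.85 f'_c b_f) = 127.2/(0.85 × 3.5 × 72) = 0.594 in.
Since a = 0.594 ≤ h_f = 5.3 in, the stress block lies entirely in the flange; analyse as a rectangular beam of width b_f.
M_n = T(d − a/2) = 127.2 × (22.5 − 0.297) = 2824.2 kip·in.
M_n = 2824.2/12 = 235.35 kip·ft.

M_n ≈ 235 kip·ft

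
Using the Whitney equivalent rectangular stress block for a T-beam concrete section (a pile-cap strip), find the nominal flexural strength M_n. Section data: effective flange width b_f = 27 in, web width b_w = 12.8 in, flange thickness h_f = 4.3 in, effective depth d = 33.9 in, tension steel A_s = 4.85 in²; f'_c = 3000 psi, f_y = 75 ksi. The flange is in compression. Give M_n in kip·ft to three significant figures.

Tension: T = A_s f_y = 4.85 × 75 = 363.75 kips.
Try a within the flange: a = T/(0.85 f'_c b_f) = 363.75/(0.85 × 3 × 27) = 5.283 in.
a = 5.283 > h_f = 4.3 in: the block extends into the web. Split into flange-overhang and web parts.
C_f = 0.85 f'_c (b_f − b_w) h_f = 0.85 × 3 × (27 − 12.8) × 4.3 = 155.7 kips.
Remaining web compression depth: a_w = (T − C_f)/(0.85 f'_c b_w) = (363.75 − 155.7)/(0.85 × 3 × 12.8) = 6.374 in.
M_n = C_f(d − h_f/2) + (T − C_f)(d − a_w/2) = 155.7 × (33.9 − 2.15) + 208.05 × (33.9 − 3.187) = 4943.5 + 6389.8 = 11333.3 kip·in.
M_n = 11333.3/12 = 944.44 kip·ft.

M_n ≈ 944 kip·ft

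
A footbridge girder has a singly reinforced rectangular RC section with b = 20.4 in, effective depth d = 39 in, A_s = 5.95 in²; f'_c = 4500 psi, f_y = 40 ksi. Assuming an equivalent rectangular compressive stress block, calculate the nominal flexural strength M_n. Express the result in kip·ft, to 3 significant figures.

T = A_s f_y = 5.95 × 40 = 238 kips.
a = T/(0.85 f'_c b) = 238/(0.85 × 4.5 × 20.4) = 3.050 in.
M_n = T(d − a/2) = 238 × (39 − 1.525) = 8919.1 kip·in = 8919.1/12 = 743.26 kip·ft.

M_n ≈ 743 kip·ft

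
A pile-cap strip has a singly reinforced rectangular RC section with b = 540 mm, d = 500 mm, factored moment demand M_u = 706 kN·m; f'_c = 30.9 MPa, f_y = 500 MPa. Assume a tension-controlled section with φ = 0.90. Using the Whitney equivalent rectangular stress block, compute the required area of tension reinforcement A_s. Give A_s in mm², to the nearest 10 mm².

M_n = M_u/φ = 706/0.90 = 784.444 kN·m.
With M_n = 0.85 f'_c a b (d − a/2), solve the quadratic for a:
a = d − √(d² − 2M_n/(0.85 f'_c b)) = 500 − √(500² − 2 × 784.444×10⁶/(0.85 × 30.9 × 540)) = 126.66 mm.
A_s = 0.85 f'_c a b / f_y = 0.85 × 30.9 × 126.66 × 540 / 500 = 3592.9 mm².

A_s ≈ 3590 mm²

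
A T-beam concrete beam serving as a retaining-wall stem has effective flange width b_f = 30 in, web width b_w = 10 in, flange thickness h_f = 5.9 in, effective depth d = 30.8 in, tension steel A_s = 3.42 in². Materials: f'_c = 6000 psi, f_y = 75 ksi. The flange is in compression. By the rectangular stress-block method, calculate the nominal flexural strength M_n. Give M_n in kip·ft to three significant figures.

Tension: T = A_s f_y = 3.42 × 75 = 256.5 kips.
Try a within the flange: a = T/(0.85 f'_c b_f) = 256.5/(0.85 × 6 × 30) = 1.676 in.
Since a = 1.676 ≤ h_f = 5.9 in, the stress block lies entirely in the flange; analyse as a rectangular beam of width b_f.
M_n = T(d − a/2) = 256.5 × (30.8 − 0.838) = 7685.3 kip·in.
M_n = 7685.3/12 = 640.44 kip·ft.

M_n ≈ 640 kip·ft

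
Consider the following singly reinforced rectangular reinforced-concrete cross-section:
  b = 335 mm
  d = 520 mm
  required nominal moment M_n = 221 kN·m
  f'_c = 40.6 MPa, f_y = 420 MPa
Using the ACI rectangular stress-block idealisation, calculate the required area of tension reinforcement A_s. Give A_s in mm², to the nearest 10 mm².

A_s ≈ 1050 mm²

With M_n = 0.85 f'_c a b (d − a/2), solve the quadratic for a:
a = d − √(d² − 2M_n/(0.85 f'_c b)) = 520 − √(520² − 2 × 221×10⁶/(0.85 × 40.6 × 335)) = 38.16 mm.
A_s = 0.85 f'_c a b / f_y = 0.85 × 40.6 × 38.16 × 335 / 420 = 1050.4 mm².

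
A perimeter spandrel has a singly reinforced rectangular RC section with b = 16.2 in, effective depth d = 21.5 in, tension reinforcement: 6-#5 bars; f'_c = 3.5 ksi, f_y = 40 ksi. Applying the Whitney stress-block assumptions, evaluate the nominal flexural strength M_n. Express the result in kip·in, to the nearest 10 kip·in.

A_s = 6 × 0.31 = 1.86 in².
T = A_s f_y = 1.86 × 40 = 74.4 kips.
a = T/(0.85 f'_c b) = 74.4/(0.85 × 3.5 × 16.2) = 1.544 in.
M_n = T(d − a/2) = 74.4 × (21.5 − 0.772) = 1542.2 kip·in.

M_n ≈ 1540 kip·in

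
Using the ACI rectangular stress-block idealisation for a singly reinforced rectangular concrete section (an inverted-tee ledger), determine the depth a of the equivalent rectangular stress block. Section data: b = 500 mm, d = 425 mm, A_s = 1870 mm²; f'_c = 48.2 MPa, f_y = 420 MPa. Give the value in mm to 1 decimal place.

T = A_s f_y = 1870 × 420 = 785400 N = 785.4 kN.
Setting C = 0.85 f'_c a b equal to T: a = 785400/(0.85 × 48.2 × 500) = 38.3 mm.

a ≈ 38.3 mm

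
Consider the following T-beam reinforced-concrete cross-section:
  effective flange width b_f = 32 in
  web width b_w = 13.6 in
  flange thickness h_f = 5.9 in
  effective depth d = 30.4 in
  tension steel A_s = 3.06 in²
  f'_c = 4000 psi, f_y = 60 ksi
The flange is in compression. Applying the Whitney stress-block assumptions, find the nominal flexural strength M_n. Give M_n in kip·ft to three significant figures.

Tension: T = A_s f_y = 3.06 × 60 = 183.6 kips.
Try a within the flange: a = T/(0.85 f'_c b_f) = 183.6/(0.85 × 4 × 32) = 1.688 in.
Since a = 1.688 ≤ h_f = 5.9 in, the stress block lies entirely in the flange; analyse as a rectangular beam of width b_f.
M_n = T(d − a/2) = 183.6 × (30.4 − 0.844) = 5426.5 kip·in.
M_n = 5426.5/12 = 452.21 kip·ft.

M_n ≈ 452 kip·ft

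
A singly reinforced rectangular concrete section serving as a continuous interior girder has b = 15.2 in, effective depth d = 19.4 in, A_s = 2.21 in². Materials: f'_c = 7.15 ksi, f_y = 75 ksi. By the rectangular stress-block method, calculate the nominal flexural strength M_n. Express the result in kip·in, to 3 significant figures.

M_n ≈ 3070 kip·in

T = A_s f_y = 2.21 × 75 = 165.75 kips.
a = T/(0.85 f'_c b) = 165.75/(0.85 × 7.15 × 15.2) = 1.794 in.
M_n = T(d − a/2) = 165.75 × (19.4 − 0.897) = 3066.9 kip·in.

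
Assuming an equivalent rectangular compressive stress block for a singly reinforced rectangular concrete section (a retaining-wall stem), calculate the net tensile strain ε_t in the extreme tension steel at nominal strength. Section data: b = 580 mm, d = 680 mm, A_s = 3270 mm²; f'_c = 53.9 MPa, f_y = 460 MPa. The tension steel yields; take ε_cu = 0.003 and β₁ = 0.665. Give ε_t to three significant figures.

ε_t ≈ 0.0210

a = A_s f_y/(0.85 f'_c b) = 56.61 mm.
β₁ = 0.665, so c = a/β₁ = 56.61/0.665 = 85.13 mm.
From the linear strain diagram with ε_cu = 0.003: ε_t = 0.003 (d − c)/c = 0.003 × (680 − 85.13)/85.13 = 0.0210.
Since ε_t ≥ 0.005, the section is tension-controlled.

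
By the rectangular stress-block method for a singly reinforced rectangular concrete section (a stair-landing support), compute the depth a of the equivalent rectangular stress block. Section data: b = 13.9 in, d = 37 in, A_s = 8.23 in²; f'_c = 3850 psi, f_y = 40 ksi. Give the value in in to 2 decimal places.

T = A_s f_y = 8.23 × 40 = 329.2 kips.
a = T/(0.85 f'_c b) = 329.2/(0.85 × 3.85 × 13.9) = 7.24 in.

a ≈ 7.24 in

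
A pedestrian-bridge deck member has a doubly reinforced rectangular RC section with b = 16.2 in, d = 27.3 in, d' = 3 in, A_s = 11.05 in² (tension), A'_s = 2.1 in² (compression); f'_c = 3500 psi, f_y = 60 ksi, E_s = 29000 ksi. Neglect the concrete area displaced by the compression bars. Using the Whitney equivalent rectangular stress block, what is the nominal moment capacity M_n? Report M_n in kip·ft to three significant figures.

Assume both steels yield.
a = (A_s − A'_s) f_y/(0.85 f'_c b) = (11.05 − 2.1) × 60/(0.85 × 3.5 × 16.2) = 11.142 in.
c = a/β₁ = 11.142/0.85 = 13.108 in; ε'_s = 0.003(c − d')/c = 0.0023 ≥ ε_y = 0.0021, so the compression steel yields.
M_n = (A_s − A'_s) f_y (d − a/2) + A'_s f_y (d − d') = 537 × (27.3 − 5.571) + 126 × (27.3 − 3) = 11668.5 + 3061.8 = 14730.3 kip·in = 14730.3/12 = 1227.53 kip·ft.

M_n ≈ 1230 kip·ft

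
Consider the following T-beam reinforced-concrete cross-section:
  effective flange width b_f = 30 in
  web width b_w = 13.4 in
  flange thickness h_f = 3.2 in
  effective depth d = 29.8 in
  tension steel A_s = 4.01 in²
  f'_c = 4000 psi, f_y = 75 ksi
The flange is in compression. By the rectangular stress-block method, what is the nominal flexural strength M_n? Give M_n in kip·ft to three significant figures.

M_n ≈ 710 kip·ft

Tension: T = A_s f_y = 4.01 × 75 = 300.75 kips.
Try a within the flange: a = T/(0.85 f'_c b_f) = 300.75/(0.85 × 4 × 30) = 2.949 in.
Since a = 2.949 ≤ h_f = 3.2 in, the stress block lies entirely in the flange; analyse as a rectangular beam of width b_f.
M_n = T(d − a/2) = 300.75 × (29.8 − 1.4745) = 8518.9 kip·in.
M_n = 8518.9/12 = 709.91 kip·ft.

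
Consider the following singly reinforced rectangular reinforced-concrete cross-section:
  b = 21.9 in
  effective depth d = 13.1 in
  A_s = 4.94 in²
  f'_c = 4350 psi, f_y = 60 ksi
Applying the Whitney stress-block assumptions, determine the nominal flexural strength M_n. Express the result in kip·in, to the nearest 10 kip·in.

M_n ≈ 3340 kip·in

T = A_s f_y = 4.94 × 60 = 296.4 kips.
a = T/(0.85 f'_c b) = 296.4/(0.85 × 4.35 × 21.9) = 3.660 in.
M_n = T(d − a/2) = 296.4 × (13.1 − 1.83) = 3340.4 kip·in.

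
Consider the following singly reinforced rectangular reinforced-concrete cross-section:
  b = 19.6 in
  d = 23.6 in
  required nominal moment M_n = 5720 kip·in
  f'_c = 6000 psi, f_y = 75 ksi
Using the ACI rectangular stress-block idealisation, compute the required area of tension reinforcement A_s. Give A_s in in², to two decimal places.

From M_n = 0.85 f'_c a b (d − a/2):
a = d − √(d² − 2M_n/(0.85 f'_c b)) = 23.6 − √(23.6² − 2 × 5720/(0.85 × 6 × 19.6)) = 2.564 in.
A_s = 0.85 f'_c a b / f_y = 0.85 × 6 × 2.564 × 19.6 / 75 = 3.417 in².

A_s ≈ 3.42 in²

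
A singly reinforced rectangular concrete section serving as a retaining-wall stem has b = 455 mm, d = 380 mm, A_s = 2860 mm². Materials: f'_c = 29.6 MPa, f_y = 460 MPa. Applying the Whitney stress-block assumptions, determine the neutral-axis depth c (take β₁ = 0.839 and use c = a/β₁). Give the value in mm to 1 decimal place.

T = A_s f_y = 2860 × 460 = 1315600 N = 1315.6 kN.
Setting C = 0.85 f'_c a b equal to T: a = 1315600/(0.85 × 29.6 × 455) = 114.922 mm.
With β₁ = 0.839, c = a/β₁ = 114.922/0.839 = 137.0 mm.

c ≈ 137.0 mm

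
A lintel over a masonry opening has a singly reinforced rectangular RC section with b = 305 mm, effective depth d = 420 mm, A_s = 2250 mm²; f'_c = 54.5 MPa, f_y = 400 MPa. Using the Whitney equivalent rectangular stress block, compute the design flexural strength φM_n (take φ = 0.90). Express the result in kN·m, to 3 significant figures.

φM_n ≈ 314 kN·m

T = A_s f_y = 2250 × 400 = 900000 N = 900 kN.
From C = T: a = T/(0.85 f'_c b) = 900000/(0.85 × 54.5 × 305) = 63.70 mm.
M_n = T(d − a/2) = 900 kN × (420 − 31.85) mm = 349.34 kN·m.
φM_n = 0.90 × 349.34 = 314.41 kN·m.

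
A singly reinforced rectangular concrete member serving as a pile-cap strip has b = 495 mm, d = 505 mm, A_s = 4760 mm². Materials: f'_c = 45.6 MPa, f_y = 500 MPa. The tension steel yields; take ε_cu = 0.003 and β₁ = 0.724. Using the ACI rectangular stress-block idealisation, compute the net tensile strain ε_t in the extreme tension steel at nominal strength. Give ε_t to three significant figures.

ε_t ≈ 0.00584

a = A_s f_y/(0.85 f'_c b) = 124.05 mm.
β₁ = 0.724, so c = a/β₁ = 124.05/0.724 = 171.34 mm.
From the linear strain diagram with ε_cu = 0.003: ε_t = 0.003 (d − c)/c = 0.003 × (505 − 171.34)/171.34 = 0.00584.
Since ε_t ≥ 0.005, the section is tension-controlled.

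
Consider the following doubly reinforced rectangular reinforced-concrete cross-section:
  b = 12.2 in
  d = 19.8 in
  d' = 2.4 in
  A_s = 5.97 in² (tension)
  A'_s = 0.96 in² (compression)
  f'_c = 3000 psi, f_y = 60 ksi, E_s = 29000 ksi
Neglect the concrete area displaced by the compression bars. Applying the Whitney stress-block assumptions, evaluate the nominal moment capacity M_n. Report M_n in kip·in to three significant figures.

M_n ≈ 5500 kip·in

Assume both steels yield.
a = (A_s − A'_s) f_y/(0.85 f'_c b) = (5.97 − 0.96) × 60/(0.85 × 3 × 12.2) = 9.662 in.
c = a/β₁ = 9.662/0.85 = 11.367 in; ε'_s = 0.003(c − d')/c = 0.0024 ≥ ε_y = 0.0021, so the compression steel yields.
M_n = (A_s − A'_s) f_y (d − a/2) + A'_s f_y (d − d') = 300.6 × (19.8 − 4.831) + 57.6 × (19.8 − 2.4) = 4499.7 + 1002.2 = 5501.9 kip·in.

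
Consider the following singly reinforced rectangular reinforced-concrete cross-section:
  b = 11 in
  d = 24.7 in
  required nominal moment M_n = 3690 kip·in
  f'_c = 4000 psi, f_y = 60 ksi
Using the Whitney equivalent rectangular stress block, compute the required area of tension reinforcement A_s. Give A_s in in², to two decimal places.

A_s ≈ 2.73 in²

From M_n = 0.85 f'_c a b (d − a/2):
a = d − √(d² − 2M_n/(0.85 f'_c b)) = 24.7 − √(24.7² − 2 × 3690/(0.85 × 4 × 11)) = 4.383 in.
A_s = 0.85 f'_c a b / f_y = 0.85 × 4 × 4.383 × 11 / 60 = 2.732 in².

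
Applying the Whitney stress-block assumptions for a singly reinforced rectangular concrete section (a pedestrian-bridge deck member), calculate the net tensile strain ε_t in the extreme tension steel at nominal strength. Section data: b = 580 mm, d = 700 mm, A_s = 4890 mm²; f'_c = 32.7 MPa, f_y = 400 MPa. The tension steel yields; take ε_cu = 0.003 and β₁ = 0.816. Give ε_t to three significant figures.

ε_t ≈ 0.0111

a = A_s f_y/(0.85 f'_c b) = 121.33 mm.
β₁ = 0.816, so c = a/β₁ = 121.33/0.816 = 148.69 mm.
From the linear strain diagram with ε_cu = 0.003: ε_t = 0.003 (d − c)/c = 0.003 × (700 − 148.69)/148.69 = 0.0111.
Since ε_t ≥ 0.005, the section is tension-controlled.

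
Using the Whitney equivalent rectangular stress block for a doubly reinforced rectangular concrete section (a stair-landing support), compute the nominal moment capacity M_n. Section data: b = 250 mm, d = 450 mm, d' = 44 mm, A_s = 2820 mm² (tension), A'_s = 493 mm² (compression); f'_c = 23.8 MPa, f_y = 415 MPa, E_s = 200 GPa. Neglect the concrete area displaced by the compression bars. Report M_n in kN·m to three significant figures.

Assume both tension and compression steel yield.
Net tension couple steel: A_s − A'_s = 2327 mm².
a = (A_s − A'_s) f_y / (0.85 f'_c b) = 965705/(0.85 × 23.8 × 250) = 190.95 mm.
c = a/β₁ = 190.95/0.85 = 224.65 mm; ε'_s = 0.003(c − d')/c = 0.0024 ≥ f_y/E_s = 0.0021, so compression steel does yield.
M_n = (A_s − A'_s) f_y (d − a/2) + A'_s f_y (d − d') = [965705 × (450 − 95.475) + 204595 × (450 − 44)] × 10⁻⁶ = 342.37 + 83.07 = 425.44 kN·m.

M_n ≈ 425 kN·m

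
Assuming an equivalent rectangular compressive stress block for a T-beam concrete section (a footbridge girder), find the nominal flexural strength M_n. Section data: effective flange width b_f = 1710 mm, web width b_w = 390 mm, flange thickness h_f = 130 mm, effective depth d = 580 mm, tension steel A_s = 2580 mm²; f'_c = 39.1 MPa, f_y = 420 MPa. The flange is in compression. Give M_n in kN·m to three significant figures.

Tension: T = A_s f_y = 2580 × 420 = 1083600 N.
Try a within the flange: a = T/(0.85 f'_c b_f) = 1083600/(0.85 × 39.1 × 1710) = 19.07 mm.
Since a = 19.07 ≤ h_f = 130 mm, the stress block lies entirely in the flange; analyse as a rectangular beam of width b_f.
M_n = T(d − a/2) = 1083600 × (580 − 9.535) = 618.16 × 10⁶ N·mm.
M_n = 618.16 kN·m.

M_n ≈ 618 kN·m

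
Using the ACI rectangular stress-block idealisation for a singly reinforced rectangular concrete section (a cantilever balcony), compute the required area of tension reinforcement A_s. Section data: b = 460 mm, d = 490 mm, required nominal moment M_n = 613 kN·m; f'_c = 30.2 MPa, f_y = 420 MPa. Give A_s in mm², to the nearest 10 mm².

A_s ≈ 3400 mm²

With M_n = 0.85 f'_c a b (d − a/2), solve the quadratic for a:
a = d − √(d² − 2M_n/(0.85 f'_c b)) = 490 − √(490² − 2 × 613×10⁶/(0.85 × 30.2 × 460)) = 120.85 mm.
A_s = 0.85 f'_c a b / f_y = 0.85 × 30.2 × 120.85 × 460 / 420 = 3397.7 mm².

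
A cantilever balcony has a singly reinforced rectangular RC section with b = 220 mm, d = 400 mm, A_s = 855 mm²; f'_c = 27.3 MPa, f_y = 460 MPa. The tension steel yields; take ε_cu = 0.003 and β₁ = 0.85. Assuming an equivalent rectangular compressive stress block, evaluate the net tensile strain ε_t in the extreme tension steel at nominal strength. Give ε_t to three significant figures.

a = A_s f_y/(0.85 f'_c b) = 77.04 mm.
β₁ = 0.85, so c = a/β₁ = 77.04/0.85 = 90.64 mm.
From the linear strain diagram with ε_cu = 0.003: ε_t = 0.003 (d − c)/c = 0.003 × (400 − 90.64)/90.64 = 0.0102.
Since ε_t ≥ 0.005, the section is tension-controlled.

ε_t ≈ 0.0102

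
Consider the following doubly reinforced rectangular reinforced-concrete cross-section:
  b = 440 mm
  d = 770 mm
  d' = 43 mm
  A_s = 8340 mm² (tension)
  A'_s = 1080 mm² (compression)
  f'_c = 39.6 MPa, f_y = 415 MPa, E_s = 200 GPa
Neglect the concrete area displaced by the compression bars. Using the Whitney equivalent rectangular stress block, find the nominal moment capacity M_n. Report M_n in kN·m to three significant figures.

Assume both tension and compression steel yield.
Net tension couple steel: A_s − A'_s = 7260 mm².
a = (A_s − A'_s) f_y / (0.85 f'_c b) = 3012900/(0.85 × 39.6 × 440) = 203.43 mm.
c = a/β₁ = 203.43/0.767 = 265.23 mm; ε'_s = 0.003(c − d')/c = 0.0025 ≥ f_y/E_s = 0.0021, so compression steel does yield.
M_n = (A_s − A'_s) f_y (d − a/2) + A'_s f_y (d − d') = [3012900 × (770 − 101.715) + 448200 × (770 − 43)] × 10⁻⁶ = 2013.48 + 325.84 = 2339.32 kN·m.

M_n ≈ 2340 kN·m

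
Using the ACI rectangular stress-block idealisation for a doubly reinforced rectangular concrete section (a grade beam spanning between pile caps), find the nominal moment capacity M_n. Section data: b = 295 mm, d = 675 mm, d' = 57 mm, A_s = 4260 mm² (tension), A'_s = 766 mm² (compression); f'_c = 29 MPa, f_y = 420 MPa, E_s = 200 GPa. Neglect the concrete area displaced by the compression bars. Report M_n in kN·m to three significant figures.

Assume both tension and compression steel yield.
Net tension couple steel: A_s − A'_s = 3494 mm².
a = (A_s − A'_s) f_y / (0.85 f'_c b) = 1467480/(0.85 × 29 × 295) = 201.81 mm.
c = a/β₁ = 201.81/0.843 = 239.40 mm; ε'_s = 0.003(c − d')/c = 0.0023 ≥ f_y/E_s = 0.0021, so compression steel does yield.
M_n = (A_s − A'_s) f_y (d − a/2) + A'_s f_y (d − d') = [1467480 × (675 − 100.905) + 321720 × (675 − 57)] × 10⁻⁶ = 842.47 + 198.82 = 1041.29 kN·m.

M_n ≈ 1040 kN·m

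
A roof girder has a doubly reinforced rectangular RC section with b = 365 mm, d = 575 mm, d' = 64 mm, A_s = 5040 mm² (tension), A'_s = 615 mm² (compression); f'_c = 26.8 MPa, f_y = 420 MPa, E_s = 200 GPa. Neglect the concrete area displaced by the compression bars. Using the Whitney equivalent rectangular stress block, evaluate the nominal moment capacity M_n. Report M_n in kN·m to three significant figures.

Assume both tension and compression steel yield.
Net tension couple steel: A_s − A'_s = 4425 mm².
a = (A_s − A'_s) f_y / (0.85 f'_c b) = 1858500/(0.85 × 26.8 × 365) = 223.52 mm.
c = a/β₁ = 223.52/0.85 = 262.96 mm; ε'_s = 0.003(c − d')/c = 0.0023 ≥ f_y/E_s = 0.0021, so compression steel does yield.
M_n = (A_s − A'_s) f_y (d − a/2) + A'_s f_y (d − d') = [1858500 × (575 − 111.76) + 258300 × (575 − 64)] × 10⁻⁶ = 860.93 + 131.99 = 992.92 kN·m.

M_n ≈ 993 kN·m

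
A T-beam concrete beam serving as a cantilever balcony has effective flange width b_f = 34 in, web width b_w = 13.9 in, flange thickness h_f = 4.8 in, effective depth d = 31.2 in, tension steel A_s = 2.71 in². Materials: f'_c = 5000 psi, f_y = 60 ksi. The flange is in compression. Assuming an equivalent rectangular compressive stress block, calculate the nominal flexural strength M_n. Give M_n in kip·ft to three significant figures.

Tension: T = A_s f_y = 2.71 × 60 = 162.6 kips.
Try a within the flange: a = T/(0.85 f'_c b_f) = 162.6/(0.85 × 5 × 34) = 1.125 in.
Since a = 1.125 ≤ h_f = 4.8 in, the stress block lies entirely in the flange; analyse as a rectangular beam of width b_f.
M_n = T(d − a/2) = 162.6 × (31.2 − 0.5625) = 4981.7 kip·in.
M_n = 4981.7/12 = 415.14 kip·ft.

M_n ≈ 415 kip·ft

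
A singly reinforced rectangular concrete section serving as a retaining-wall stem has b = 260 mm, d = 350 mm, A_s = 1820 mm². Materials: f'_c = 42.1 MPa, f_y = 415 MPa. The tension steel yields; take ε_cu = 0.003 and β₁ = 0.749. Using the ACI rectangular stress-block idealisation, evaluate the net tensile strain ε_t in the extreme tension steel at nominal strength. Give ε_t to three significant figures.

ε_t ≈ 0.00669

a = A_s f_y/(0.85 f'_c b) = 81.18 mm.
β₁ = 0.749, so c = a/β₁ = 81.18/0.749 = 108.38 mm.
From the linear strain diagram with ε_cu = 0.003: ε_t = 0.003 (d − c)/c = 0.003 × (350 − 108.38)/108.38 = 0.00669.
Since ε_t ≥ 0.005, the section is tension-controlled.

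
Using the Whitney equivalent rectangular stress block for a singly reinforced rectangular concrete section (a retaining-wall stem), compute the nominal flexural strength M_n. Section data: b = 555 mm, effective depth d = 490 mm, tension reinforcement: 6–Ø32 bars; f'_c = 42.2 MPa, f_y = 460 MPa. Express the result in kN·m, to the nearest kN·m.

A_s = 6 × 804 = 4824 mm².
T = A_s f_y = 4824 × 460 = 2219040 N = 2219.04 kN.
From C = T: a = T/(0.85 f'_c b) = 2219040/(0.85 × 42.2 × 555) = 111.47 mm.
M_n = T(d − a/2) = 2219.04 kN × (490 − 55.735) mm = 963.65 kN·m.

M_n ≈ 964 kN·m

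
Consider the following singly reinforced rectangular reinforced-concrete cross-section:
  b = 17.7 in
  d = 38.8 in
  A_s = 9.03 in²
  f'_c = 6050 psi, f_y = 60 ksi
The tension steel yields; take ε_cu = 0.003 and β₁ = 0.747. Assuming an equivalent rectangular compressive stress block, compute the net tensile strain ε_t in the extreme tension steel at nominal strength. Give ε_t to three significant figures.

ε_t ≈ 0.0116

a = A_s f_y/(0.85 f'_c b) = 5.952 in.
β₁ = 0.747, so c = a/β₁ = 5.952/0.747 = 7.968 in.
From the linear strain diagram with ε_cu = 0.003: ε_t = 0.003 (d − c)/c = 0.003 × (38.8 − 7.968)/7.968 = 0.0116.
Since ε_t ≥ 0.005, the section is tension-controlled.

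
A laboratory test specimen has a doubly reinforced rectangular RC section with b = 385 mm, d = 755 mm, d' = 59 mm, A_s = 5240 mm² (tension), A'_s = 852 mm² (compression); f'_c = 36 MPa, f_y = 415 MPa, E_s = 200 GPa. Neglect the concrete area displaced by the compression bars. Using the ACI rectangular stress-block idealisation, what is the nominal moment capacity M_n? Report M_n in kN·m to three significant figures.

Assume both tension and compression steel yield.
Net tension couple steel: A_s − A'_s = 4388 mm².
a = (A_s − A'_s) f_y / (0.85 f'_c b) = 1821020/(0.85 × 36 × 385) = 154.57 mm.
c = a/β₁ = 154.57/0.793 = 194.92 mm; ε'_s = 0.003(c − d')/c = 0.0021 ≥ f_y/E_s = 0.0021, so compression steel does yield.
M_n = (A_s − A'_s) f_y (d − a/2) + A'_s f_y (d − d') = [1821020 × (755 − 77.285) + 353580 × (755 − 59)] × 10⁻⁶ = 1234.13 + 246.09 = 1480.22 kN·m.

M_n ≈ 1480 kN·m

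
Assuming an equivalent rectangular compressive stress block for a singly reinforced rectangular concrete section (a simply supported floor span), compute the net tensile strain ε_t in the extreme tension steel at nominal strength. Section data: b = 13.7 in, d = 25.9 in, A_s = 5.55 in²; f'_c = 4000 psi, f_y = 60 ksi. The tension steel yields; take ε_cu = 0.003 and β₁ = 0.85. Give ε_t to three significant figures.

a = A_s f_y/(0.85 f'_c b) = 7.149 in.
β₁ = 0.85, so c = a/β₁ = 7.149/0.85 = 8.411 in.
From the linear strain diagram with ε_cu = 0.003: ε_t = 0.003 (d − c)/c = 0.003 × (25.9 − 8.411)/8.411 = 0.00624.
Since ε_t ≥ 0.005, the section is tension-controlled.

ε_t ≈ 0.00624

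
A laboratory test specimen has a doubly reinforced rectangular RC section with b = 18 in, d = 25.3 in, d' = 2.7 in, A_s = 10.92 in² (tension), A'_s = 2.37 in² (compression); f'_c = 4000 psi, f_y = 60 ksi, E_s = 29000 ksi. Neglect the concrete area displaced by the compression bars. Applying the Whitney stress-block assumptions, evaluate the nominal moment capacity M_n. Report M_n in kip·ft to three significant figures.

Assume both steels yield.
a = (A_s − A'_s) f_y/(0.85 f'_c b) = (10.92 − 2.37) × 60/(0.85 × 4 × 18) = 8.382 in.
c = a/β₁ = 8.382/0.85 = 9.861 in; ε'_s = 0.003(c − d')/c = 0.0022 ≥ ε_y = 0.0021, so the compression steel yields.
M_n = (A_s − A'_s) f_y (d − a/2) + A'_s f_y (d − d') = 513 × (25.3 − 4.191) + 142.2 × (25.3 − 2.7) = 10828.9 + 3213.7 = 14042.6 kip·in = 14042.6/12 = 1170.22 kip·ft.

M_n ≈ 1170 kip·ft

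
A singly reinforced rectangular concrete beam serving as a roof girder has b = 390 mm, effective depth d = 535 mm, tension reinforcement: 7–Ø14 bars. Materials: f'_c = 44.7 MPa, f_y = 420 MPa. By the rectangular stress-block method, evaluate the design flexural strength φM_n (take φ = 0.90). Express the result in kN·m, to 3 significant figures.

A_s = 7 × 154 = 1078 mm².
T = A_s f_y = 1078 × 420 = 452760 N = 452.76 kN.
From C = T: a = T/(0.85 f'_c b) = 452760/(0.85 × 44.7 × 390) = 30.55 mm.
M_n = T(d − a/2) = 452.76 kN × (535 − 15.275) mm = 235.31 kN·m.
φM_n = 0.90 × 235.31 = 211.78 kN·m.

φM_n ≈ 212 kN·m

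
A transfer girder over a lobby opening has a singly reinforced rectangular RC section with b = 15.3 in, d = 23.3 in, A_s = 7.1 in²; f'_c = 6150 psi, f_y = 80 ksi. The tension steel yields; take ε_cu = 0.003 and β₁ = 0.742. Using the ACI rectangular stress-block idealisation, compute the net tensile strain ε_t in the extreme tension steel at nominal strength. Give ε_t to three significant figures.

a = A_s f_y/(0.85 f'_c b) = 7.102 in.
β₁ = 0.742, so c = a/β₁ = 7.102/0.742 = 9.571 in.
From the linear strain diagram with ε_cu = 0.003: ε_t = 0.003 (d − c)/c = 0.003 × (23.3 − 9.571)/9.571 = 0.00430.
ε_t is between 0.004 and 0.005 — transition zone.

ε_t ≈ 0.00430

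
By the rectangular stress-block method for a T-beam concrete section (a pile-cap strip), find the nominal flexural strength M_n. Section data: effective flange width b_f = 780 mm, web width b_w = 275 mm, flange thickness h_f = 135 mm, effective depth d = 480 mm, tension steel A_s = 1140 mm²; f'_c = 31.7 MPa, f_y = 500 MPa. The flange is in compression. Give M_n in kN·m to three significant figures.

M_n ≈ 266 kN·m

Tension: T = A_s f_y = 1140 × 500 = 570000 N.
Try a within the flange: a = T/(0.85 f'_c b_f) = 570000/(0.85 × 31.7 × 780) = 27.12 mm.
Since a = 27.12 ≤ h_f = 135 mm, the stress block lies entirely in the flange; analyse as a rectangular beam of width b_f.
M_n = T(d − a/2) = 570000 × (480 − 13.56) = 265.87 × 10⁶ N·mm.
M_n = 265.87 kN·m.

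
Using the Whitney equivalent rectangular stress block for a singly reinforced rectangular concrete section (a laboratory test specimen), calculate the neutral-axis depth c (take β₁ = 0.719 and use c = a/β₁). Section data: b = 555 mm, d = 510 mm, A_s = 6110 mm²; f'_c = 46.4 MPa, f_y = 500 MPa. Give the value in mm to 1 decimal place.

T = A_s f_y = 6110 × 500 = 3055000 N = 3055 kN.
Setting C = 0.85 f'_c a b equal to T: a = 3055000/(0.85 × 46.4 × 555) = 139.567 mm.
With β₁ = 0.719, c = a/β₁ = 139.567/0.719 = 194.1 mm.

c ≈ 194.1 mm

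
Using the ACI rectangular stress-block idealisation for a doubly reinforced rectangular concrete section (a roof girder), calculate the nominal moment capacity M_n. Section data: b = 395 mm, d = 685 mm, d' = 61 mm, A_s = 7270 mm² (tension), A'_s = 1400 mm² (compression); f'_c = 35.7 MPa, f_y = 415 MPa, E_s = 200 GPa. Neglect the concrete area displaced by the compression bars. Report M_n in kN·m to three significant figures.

Assume both tension and compression steel yield.
Net tension couple steel: A_s − A'_s = 5870 mm².
a = (A_s − A'_s) f_y / (0.85 f'_c b) = 2436050/(0.85 × 35.7 × 395) = 203.24 mm.
c = a/β₁ = 203.24/0.795 = 255.65 mm; ε'_s = 0.003(c − d')/c = 0.0023 ≥ f_y/E_s = 0.0021, so compression steel does yield.
M_n = (A_s − A'_s) f_y (d − a/2) + A'_s f_y (d − d') = [2436050 × (685 − 101.62) + 581000 × (685 − 61)] × 10⁻⁶ = 1421.14 + 362.54 = 1783.68 kN·m.

M_n ≈ 1780 kN·m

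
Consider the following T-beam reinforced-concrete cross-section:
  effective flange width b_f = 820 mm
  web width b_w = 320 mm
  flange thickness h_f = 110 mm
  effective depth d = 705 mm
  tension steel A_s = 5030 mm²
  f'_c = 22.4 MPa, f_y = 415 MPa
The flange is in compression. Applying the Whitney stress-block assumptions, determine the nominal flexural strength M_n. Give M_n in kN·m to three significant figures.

Tension: T = A_s f_y = 5030 × 415 = 2087450 N.
Try a within the flange: a = T/(0.85 f'_c b_f) = 2087450/(0.85 × 22.4 × 820) = 133.70 mm.
a = 133.70 > h_f = 110 mm: the block extends into the web. Split into flange-overhang and web parts.
C_f = 0.85 f'_c (b_f − b_w) h_f = 0.85 × 22.4 × (820 − 320) × 110 = 1047200 N.
Remaining web compression depth: a_w = (T − C_f)/(0.85 f'_c b_w) = (2087450 − 1047200)/(0.85 × 22.4 × 320) = 170.73 mm.
M_n = C_f(d − h_f/2) + (T − C_f)(d − a_w/2) = 1047200 × (705 − 55) + 1040250 × (705 − 85.365) = 680.68 + 644.58 = 1325.26 × 10⁶ N·mm.
M_n = 1325.26 kN·m.

M_n ≈ 1330 kN·m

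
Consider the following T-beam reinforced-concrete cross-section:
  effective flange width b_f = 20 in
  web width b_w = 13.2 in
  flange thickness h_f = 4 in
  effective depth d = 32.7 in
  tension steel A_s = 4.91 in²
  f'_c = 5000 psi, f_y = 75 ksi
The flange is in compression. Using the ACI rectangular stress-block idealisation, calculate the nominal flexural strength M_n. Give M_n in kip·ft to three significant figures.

Tension: T = A_s f_y = 4.91 × 75 = 368.25 kips.
Try a within the flange: a = T/(0.85 f'_c b_f) = 368.25/(0.85 × 5 × 20) = 4.332 in.
a = 4.332 > h_f = 4 in: the block extends into the web. Split into flange-overhang and web parts.
C_f = 0.85 f'_c (b_f − b_w) h_f = 0.85 × 5 × (20 − 13.2) × 4 = 115.6 kips.
Remaining web compression depth: a_w = (T − C_f)/(0.85 f'_c b_w) = (368.25 − 115.6)/(0.85 × 5 × 13.2) = 4.504 in.
M_n = C_f(d − h_f/2) + (T − C_f)(d − a_w/2) = 115.6 × (32.7 − 2) + 252.65 × (32.7 − 2.252) = 3548.9 + 7692.7 = 11241.6 kip·in.
M_n = 11241.6/12 = 936.80 kip·ft.

M_n ≈ 937 kip·ft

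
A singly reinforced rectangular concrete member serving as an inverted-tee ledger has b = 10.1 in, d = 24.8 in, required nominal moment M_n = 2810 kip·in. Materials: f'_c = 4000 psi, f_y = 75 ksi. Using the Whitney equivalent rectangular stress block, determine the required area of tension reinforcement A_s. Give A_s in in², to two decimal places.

From M_n = 0.85 f'_c a b (d − a/2):
a = d − √(d² − 2M_n/(0.85 f'_c b)) = 24.8 − √(24.8² − 2 × 2810/(0.85 × 4 × 10.1)) = 3.554 in.
A_s = 0.85 f'_c a b / f_y = 0.85 × 4 × 3.554 × 10.1 / 75 = 1.627 in².

A_s ≈ 1.63 in²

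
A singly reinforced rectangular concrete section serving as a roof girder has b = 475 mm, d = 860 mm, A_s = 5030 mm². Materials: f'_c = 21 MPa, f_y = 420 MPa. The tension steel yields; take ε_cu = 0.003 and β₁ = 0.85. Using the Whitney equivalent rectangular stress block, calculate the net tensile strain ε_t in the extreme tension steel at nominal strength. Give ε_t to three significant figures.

a = A_s f_y/(0.85 f'_c b) = 249.16 mm.
β₁ = 0.85, so c = a/β₁ = 249.16/0.85 = 293.13 mm.
From the linear strain diagram with ε_cu = 0.003: ε_t = 0.003 (d − c)/c = 0.003 × (860 − 293.13)/293.13 = 0.00580.
Since ε_t ≥ 0.005, the section is tension-controlled.

ε_t ≈ 0.00580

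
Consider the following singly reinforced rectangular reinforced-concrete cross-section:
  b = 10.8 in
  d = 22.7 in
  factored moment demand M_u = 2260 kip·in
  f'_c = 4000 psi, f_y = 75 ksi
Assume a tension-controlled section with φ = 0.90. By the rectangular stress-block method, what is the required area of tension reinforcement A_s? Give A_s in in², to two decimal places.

M_n = M_u/φ = 2260/0.90 = 2511.11 kip·in.
From M_n = 0.85 f'_c a b (d − a/2):
a = d − √(d² − 2M_n/(0.85 f'_c b)) = 22.7 − √(22.7² − 2 × 2511.11/(0.85 × 4 × 10.8)) = 3.244 in.
A_s = 0.85 f'_c a b / f_y = 0.85 × 4 × 3.244 × 10.8 / 75 = 1.588 in².

A_s ≈ 1.59 in²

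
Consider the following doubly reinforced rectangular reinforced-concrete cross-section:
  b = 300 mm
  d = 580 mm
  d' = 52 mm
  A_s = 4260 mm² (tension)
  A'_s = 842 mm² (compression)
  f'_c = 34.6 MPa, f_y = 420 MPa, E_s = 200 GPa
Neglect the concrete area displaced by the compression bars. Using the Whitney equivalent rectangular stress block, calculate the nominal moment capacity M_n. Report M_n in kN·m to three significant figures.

M_n ≈ 903 kN·m

Assume both tension and compression steel yield.
Net tension couple steel: A_s − A'_s = 3418 mm².
a = (A_s − A'_s) f_y / (0.85 f'_c b) = 1435560/(0.85 × 34.6 × 300) = 162.71 mm.
c = a/β₁ = 162.71/0.803 = 202.63 mm; ε'_s = 0.003(c − d')/c = 0.0022 ≥ f_y/E_s = 0.0021, so compression steel does yield.
M_n = (A_s − A'_s) f_y (d − a/2) + A'_s f_y (d − d') = [1435560 × (580 − 81.355) + 353640 × (580 − 52)] × 10⁻⁶ = 715.83 + 186.72 = 902.55 kN·m.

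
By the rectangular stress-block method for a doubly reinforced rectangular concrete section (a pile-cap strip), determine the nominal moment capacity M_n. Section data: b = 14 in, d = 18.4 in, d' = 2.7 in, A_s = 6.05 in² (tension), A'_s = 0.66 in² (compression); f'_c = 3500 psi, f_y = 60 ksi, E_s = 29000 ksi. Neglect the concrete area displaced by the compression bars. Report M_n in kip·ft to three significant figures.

Assume both steels yield.
a = (A_s − A'_s) f_y/(0.85 f'_c b) = (6.05 − 0.66) × 60/(0.85 × 3.5 × 14) = 7.765 in.
c = a/β₁ = 7.765/0.85 = 9.135 in; ε'_s = 0.003(c − d')/c = 0.0021 ≥ ε_y = 0.0021, so the compression steel yields.
M_n = (A_s − A'_s) f_y (d − a/2) + A'_s f_y (d − d') = 323.4 × (18.4 − 3.8825) + 39.6 × (18.4 − 2.7) = 4695.0 + 621.7 = 5316.7 kip·in = 5316.7/12 = 443.06 kip·ft.

M_n ≈ 443 kip·ft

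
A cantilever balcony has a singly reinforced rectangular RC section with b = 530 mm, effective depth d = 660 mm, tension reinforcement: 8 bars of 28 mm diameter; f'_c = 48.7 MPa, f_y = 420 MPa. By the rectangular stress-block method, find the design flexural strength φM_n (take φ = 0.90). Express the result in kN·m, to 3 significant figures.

A_s = 8 × 616 = 4928 mm².
T = A_s f_y = 4928 × 420 = 2069760 N = 2069.76 kN.
From C = T: a = T/(0.85 f'_c b) = 2069760/(0.85 × 48.7 × 530) = 94.34 mm.
M_n = T(d − a/2) = 2069.76 kN × (660 − 47.17) mm = 1268.41 kN·m.
φM_n = 0.90 × 1268.41 = 1141.57 kN·m.

φM_n ≈ 1140 kN·m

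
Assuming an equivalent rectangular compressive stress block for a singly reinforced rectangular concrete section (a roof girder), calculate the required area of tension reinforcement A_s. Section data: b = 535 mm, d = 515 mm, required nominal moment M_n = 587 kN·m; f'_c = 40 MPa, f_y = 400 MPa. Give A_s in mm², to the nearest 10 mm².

A_s ≈ 3050 mm²

With M_n = 0.85 f'_c a b (d − a/2), solve the quadratic for a:
a = d − √(d² − 2M_n/(0.85 f'_c b)) = 515 − √(515² − 2 × 587×10⁶/(0.85 × 40 × 535)) = 67.02 mm.
A_s = 0.85 f'_c a b / f_y = 0.85 × 40 × 67.02 × 535 / 400 = 3047.7 mm².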